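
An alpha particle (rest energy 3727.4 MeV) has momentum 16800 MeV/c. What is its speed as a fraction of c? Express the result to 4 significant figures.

0.9763c

βγ = pc/(mc²) = 16800/3727.4 = 4.5072.
Since γ² = 1 + (βγ)² = 21.3149, γ = √21.3149 = 4.61681, and β = (βγ)/γ = 4.5072/4.61681 = 0.9763.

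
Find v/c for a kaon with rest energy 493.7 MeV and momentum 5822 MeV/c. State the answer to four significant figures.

0.9964

βγ = pc/(mc²) = 5822/493.7 = 11.793.
Since γ² = 1 + (βγ)² = 140.075, γ = √140.075 = 11.8353, and β = (βγ)/γ = 11.793/11.8353 = 0.9964.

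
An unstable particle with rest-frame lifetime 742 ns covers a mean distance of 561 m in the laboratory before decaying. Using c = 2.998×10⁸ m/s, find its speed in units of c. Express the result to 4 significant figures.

0.9296c

d = βγcτ ⇒ βγ = d/(cτ) = 561.0 m / (222.4516 m) = 2.5219.
β = (βγ)/√(1+(βγ)²) = 2.5219/√7.35998 = 0.9296.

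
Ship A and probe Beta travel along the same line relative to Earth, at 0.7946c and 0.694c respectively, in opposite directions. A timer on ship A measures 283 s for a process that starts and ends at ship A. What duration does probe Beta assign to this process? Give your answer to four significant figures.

Transform ship A's velocity into probe Beta's frame: (0.7946 + 0.694)/(1 + 0.7946·0.694) = 1.4886/1.5514524, so the relative speed is 0.95949c.
At |u| = 0.95949c, γ = (1 − 0.920621)^(−1/2) = 3.5493.
The clock on ship A records proper time, so probe Beta measures Δt = γΔτ = 3.5493 × 283 = 1004 s.

1004 s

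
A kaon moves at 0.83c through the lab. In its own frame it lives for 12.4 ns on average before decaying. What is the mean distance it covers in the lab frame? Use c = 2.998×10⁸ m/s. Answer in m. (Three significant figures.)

5.53 m

β² = 0.6889, so γ = 1/√0.3111 = 1.7929.
Lab-frame lifetime: Δt = γτ = 1.7929 × 12.4 ns = 22.232 ns.
Distance: d = vΔt = 0.83 × 2.998×10⁸ m/s × 2.2232×10^-8 s = 5.53 m.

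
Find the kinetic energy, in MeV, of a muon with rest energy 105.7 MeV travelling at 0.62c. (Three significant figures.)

29.0 MeV

With β = 0.62, γ = 1/√(1 − 0.62²) = 1/√0.6156 = 1.27453.
Kinetic energy: K = (γ − 1)mc² = (1.27453 − 1) × 105.7 MeV = 0.27453 × 105.7 = 29.0 MeV.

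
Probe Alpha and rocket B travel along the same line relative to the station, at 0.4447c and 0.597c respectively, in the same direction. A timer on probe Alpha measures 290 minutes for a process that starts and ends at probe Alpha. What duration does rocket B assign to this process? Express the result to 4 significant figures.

296.4 minutes

The velocity of probe Alpha relative to rocket B is (0.4447 − 0.597)c / (1 − 0.4447×0.597) = −0.20735c; relative speed 0.20735c.
γ for this relative speed: γ = 1/√(1 − 0.042994) = 1.0222.
Probe Alpha's interval is proper; time dilation gives Δt_B = γΔτ = 1.0222 × 290 minutes = 296.4 minutes.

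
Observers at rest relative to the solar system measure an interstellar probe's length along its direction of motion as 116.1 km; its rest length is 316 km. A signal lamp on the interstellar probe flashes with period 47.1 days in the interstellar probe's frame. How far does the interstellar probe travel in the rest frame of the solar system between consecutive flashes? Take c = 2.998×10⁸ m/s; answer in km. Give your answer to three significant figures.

Length contraction gives γ = L₀/L = 316/116.1 = 2.72179.
β = √(1 − 1/γ²) = 0.93006. Lab-frame period = γτ = 2.72179×47.1 days = 128.2 days. Distance = βc × γτ = 0.93006 × 2.998×10⁸ m/s × 11076480 s = 3.0885×10^15 m = 3.09×10^12 km.

3.09×10^12 km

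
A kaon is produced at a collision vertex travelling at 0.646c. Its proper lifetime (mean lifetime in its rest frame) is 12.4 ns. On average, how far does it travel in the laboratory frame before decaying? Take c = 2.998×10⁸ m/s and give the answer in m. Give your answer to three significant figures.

Lorentz factor: γ = (1 − 0.417316)^(−1/2) = 1.31.
Lab-frame lifetime: Δt = γτ = 1.31 × 12.4 ns = 16.244 ns.
Distance: d = vΔt = 0.646 × 2.998×10⁸ m/s × 1.6244×10^-8 s = 3.15 m.

3.15 m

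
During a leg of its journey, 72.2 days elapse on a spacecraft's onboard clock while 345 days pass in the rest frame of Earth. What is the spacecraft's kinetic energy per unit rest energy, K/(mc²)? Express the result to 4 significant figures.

3.778

From Δt = γΔτ: γ = 345/72.2 = 4.77839.
K/(mc²) = γ − 1 = 4.77839 − 1 = 3.778.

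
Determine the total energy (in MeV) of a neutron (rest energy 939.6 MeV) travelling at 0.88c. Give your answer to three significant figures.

1980 MeV

γ = 1/√(1 − β²) = 1/√(1 − 0.7744) = 1/√0.2256 = 1/0.474974 = 2.1054.
Total energy: E = γmc² = 2.1054 × 939.6 MeV = 1980 MeV.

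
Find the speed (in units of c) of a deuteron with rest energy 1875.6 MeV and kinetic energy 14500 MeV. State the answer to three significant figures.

0.993c

γ = 1 + K/(mc²) = 1 + 14500/1875.6 = 8.7309.
β = √(1 − 1/γ²) = √(1 − 0.0131184) = √0.9868816 = 0.993.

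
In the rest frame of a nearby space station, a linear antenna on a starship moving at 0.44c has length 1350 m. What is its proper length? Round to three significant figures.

Lorentz factor: γ = (1 − 0.1936)^(−1/2) = 1.1136.
Proper length: L₀ = γ·L = 1.1136 × 1350 = 1500 m.

1500 m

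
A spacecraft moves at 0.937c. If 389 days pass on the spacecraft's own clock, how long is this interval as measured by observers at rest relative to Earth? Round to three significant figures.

1110 days

γ = 1/√(1 − β²) = 1/√(1 − 0.877969) = 1/√0.122031 = 1/0.349329 = 2.8626.
The onboard clock measures proper time, so the interval in the rest frame of Earth is dilated: Δt = γ·Δτ = 2.8626 × 389 days = 1110 days.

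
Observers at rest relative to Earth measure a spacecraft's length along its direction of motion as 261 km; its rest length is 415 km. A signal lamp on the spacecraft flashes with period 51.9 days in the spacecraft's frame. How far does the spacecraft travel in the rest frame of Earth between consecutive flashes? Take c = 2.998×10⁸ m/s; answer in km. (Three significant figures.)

1.66×10^12 km

From L = L₀/γ: γ = 415/261 = 1.59004.
β = √(1 − 1/γ²) = 0.77747. Lab-frame period = γτ = 1.59004×51.9 days = 82.523 days. Distance = βc × γτ = 0.77747 × 2.998×10⁸ m/s × 7129987.2 s = 1.6619×10^15 m = 1.66×10^12 km.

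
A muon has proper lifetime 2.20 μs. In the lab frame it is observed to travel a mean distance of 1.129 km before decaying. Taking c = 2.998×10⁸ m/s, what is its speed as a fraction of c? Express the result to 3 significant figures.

Lab distance = (lab lifetime)·v = γτ·βc, so βγ = d/(cτ) = 1129/(2.998×10⁸ × 2.200×10^-6) = 1.7117.
With βγ = 1.7117: γ² = 1 + (βγ)² = 3.92992, and β = (βγ)/γ = 1.7117/1.9824 = 0.863.

0.863c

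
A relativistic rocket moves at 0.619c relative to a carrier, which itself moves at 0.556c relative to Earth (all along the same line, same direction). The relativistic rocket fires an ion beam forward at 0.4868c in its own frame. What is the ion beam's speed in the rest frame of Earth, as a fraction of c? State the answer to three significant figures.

0.955c

Compose velocities in two stages. Stage 1 (into S'): u₁ = (0.4868+0.619)/(1+0.4868×0.619) = 0.84975.
Stage 2 (into S): u = (0.84975+0.556)/(1+0.84975×0.556) = 0.95469, so the speed is 0.955c.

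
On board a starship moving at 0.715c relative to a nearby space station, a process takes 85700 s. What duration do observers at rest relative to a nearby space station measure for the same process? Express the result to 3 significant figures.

β² = 0.511225, so γ = 1/√0.488775 = 1.4304.
The onboard clock measures proper time, so the interval in the rest frame of a nearby space station is dilated: Δt = γ·Δτ = 1.4304 × 85700 s = 1.23×10^5 s.

1.23×10^5 s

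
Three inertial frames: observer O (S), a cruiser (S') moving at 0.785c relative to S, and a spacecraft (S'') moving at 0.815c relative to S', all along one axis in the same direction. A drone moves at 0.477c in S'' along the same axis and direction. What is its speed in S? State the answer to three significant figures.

0.991c

Compose velocities in two stages. Stage 1 (into S'): u₁ = (0.477+0.815)/(1+0.477×0.815) = 0.93033.
Stage 2 (into S): u = (0.93033+0.785)/(1+0.93033×0.785) = 0.99134, so the speed is 0.991c.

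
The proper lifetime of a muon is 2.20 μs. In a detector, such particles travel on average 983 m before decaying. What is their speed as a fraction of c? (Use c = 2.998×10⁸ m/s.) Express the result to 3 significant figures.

Lab distance = (lab lifetime)·v = γτ·βc, so βγ = d/(cτ) = 983.0/(2.998×10⁸ × 2.200×10^-6) = 1.4904.
With βγ = 1.4904: γ² = 1 + (βγ)² = 3.22129, and β = (βγ)/γ = 1.4904/1.7948 = 0.830.

0.830c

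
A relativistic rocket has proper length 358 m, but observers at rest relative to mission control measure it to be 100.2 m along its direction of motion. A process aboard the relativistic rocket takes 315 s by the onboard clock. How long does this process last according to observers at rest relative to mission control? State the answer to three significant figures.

1130 s

From L = L₀/γ: γ = 358/100.2 = 3.57285.
Δt = γΔτ = 3.57285 × 315 = 1130 s.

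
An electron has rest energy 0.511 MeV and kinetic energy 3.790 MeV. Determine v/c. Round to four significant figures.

γ = 1 + K/(mc²) = 1 + 3.790/0.511 = 8.4168.
β = √(1 − 1/γ²) = √(1 − 0.0141158) = √0.9858842 = 0.9929.

0.9929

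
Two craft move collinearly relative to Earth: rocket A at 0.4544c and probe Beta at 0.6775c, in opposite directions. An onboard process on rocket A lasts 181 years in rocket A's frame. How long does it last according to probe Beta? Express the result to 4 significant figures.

The velocity of rocket A relative to probe Beta is (0.4544 + 0.6775)c / (1 + 0.4544×0.6775) = 0.86546c; relative speed 0.86546c.
At |u| = 0.86546c, γ = (1 − 0.749021)^(−1/2) = 1.9961.
Rocket A's interval is proper; time dilation gives Δt_B = γΔτ = 1.9961 × 181 years = 361.3 years.

361.3 years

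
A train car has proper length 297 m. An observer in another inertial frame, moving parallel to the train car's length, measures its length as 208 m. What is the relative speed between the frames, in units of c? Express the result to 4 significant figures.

0.7138c

Length contraction gives γ = L₀/L = 297/208 = 1.4279.
β = √(1 − 1/γ²) = √0.509539 = 0.7138.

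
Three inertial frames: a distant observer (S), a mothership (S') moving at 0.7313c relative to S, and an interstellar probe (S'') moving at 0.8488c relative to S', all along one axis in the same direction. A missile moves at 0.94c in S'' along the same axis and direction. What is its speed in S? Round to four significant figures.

0.9992c

Compose velocities in two stages. Stage 1 (into S'): u₁ = (0.94+0.8488)/(1+0.94×0.8488) = 0.99495.
Stage 2 (into S): u = (0.99495+0.7313)/(1+0.99495×0.7313) = 0.99921, so the speed is 0.9992c.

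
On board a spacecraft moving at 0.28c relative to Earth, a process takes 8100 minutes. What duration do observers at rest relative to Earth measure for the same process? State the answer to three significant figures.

8440 minutes

Lorentz factor: γ = (1 − 0.0784)^(−1/2) = 1.0417.
The onboard clock measures proper time, so the interval in the rest frame of Earth is dilated: Δt = γ·Δτ = 1.0417 × 8100 minutes = 8440 minutes.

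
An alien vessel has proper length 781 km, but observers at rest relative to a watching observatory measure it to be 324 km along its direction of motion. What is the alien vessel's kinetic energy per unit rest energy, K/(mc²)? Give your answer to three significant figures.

From L = L₀/γ: γ = 781/324 = 2.41049.
Since K = (γ−1)mc², K/(mc²) = 2.41049 − 1 = 1.41.

1.41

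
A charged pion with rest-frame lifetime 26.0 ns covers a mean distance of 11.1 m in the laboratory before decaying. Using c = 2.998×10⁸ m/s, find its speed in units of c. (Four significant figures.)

Lab distance = (lab lifetime)·v = γτ·βc, so βγ = d/(cτ) = 11.10/(2.998×10⁸ × 2.600×10^-8) = 1.424.
With βγ = 1.424: γ² = 1 + (βγ)² = 3.02778, and β = (βγ)/γ = 1.424/1.74005 = 0.8184.

0.8184c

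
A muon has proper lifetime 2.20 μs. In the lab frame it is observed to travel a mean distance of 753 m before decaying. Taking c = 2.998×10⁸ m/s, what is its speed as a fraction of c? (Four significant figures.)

0.7522c

d = βγcτ ⇒ βγ = d/(cτ) = 753.0 m / (659.56 m) = 1.1417.
β = (βγ)/√(1+(βγ)²) = 1.1417/√2.30348 = 0.7522.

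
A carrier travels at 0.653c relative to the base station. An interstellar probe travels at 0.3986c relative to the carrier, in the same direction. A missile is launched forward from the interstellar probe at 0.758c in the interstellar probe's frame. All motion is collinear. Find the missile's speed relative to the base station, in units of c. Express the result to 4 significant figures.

0.9755c

First combine the missile and interstellar probe (S''→S'): u₁ = (0.758 + 0.3986)/(1 + 0.758×0.3986) = 1.1566/1.3021388 = 0.88823.
Then combine with the carrier (S'→S): u = (0.88823 + 0.653)/(1 + 0.88823×0.653) = 1.54123/1.58001419 = 0.97545.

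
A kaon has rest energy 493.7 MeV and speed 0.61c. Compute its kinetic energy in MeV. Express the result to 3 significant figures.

With β = 0.61, γ = 1/√(1 − 0.61²) = 1/√0.6279 = 1.26199.
Kinetic energy: K = (γ − 1)mc² = (1.26199 − 1) × 493.7 MeV = 0.26199 × 493.7 = 129 MeV.

129 MeV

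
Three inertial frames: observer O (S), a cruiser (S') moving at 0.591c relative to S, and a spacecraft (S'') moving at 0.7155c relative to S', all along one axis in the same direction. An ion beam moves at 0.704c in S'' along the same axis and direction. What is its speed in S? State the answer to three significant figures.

First combine the ion beam and spacecraft (S''→S'): u₁ = (0.704 + 0.7155)/(1 + 0.704×0.7155) = 1.4195/1.503712 = 0.944.
Then combine with the cruiser (S'→S): u = (0.944 + 0.591)/(1 + 0.944×0.591) = 1.535/1.557904 = 0.9853.

0.985c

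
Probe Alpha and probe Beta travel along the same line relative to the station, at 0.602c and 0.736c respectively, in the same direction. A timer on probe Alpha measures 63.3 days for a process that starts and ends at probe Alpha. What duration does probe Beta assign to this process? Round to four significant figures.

Transform probe Alpha's velocity into probe Beta's frame: (0.602 − 0.736)/(1 − 0.602·0.736) = −0.134/0.556928, so the relative speed is 0.24061c.
γ for this relative speed: γ = 1/√(1 − 0.0578932) = 1.0303.
The clock on probe Alpha records proper time, so probe Beta measures Δt = γΔτ = 1.0303 × 63.3 = 65.22 days.

65.22 days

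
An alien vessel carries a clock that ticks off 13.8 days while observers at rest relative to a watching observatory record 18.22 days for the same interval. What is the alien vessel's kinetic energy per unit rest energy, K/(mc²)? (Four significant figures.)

γ = Δt/Δτ = 18.22/13.8 = 1.32029.
K/(mc²) = γ − 1 = 1.32029 − 1 = 0.3203.

0.3203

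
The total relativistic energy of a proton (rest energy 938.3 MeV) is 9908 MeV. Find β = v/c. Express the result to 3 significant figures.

0.996

Total energy E = γmc² gives γ = 9908/938.3 = 10.56.
Hence β = √(1 − 1/γ²) = √(1 − 0.00896752) = √0.99103248 = 0.996.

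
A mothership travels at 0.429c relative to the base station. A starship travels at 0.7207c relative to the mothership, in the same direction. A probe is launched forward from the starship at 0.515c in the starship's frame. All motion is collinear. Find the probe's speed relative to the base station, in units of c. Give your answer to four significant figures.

Apply u = (u'+v)/(1+u'v) twice. Probe in the mothership frame: (0.515+0.7207)/(1+0.515·0.7207) = 1.2357/1.3711605 = 0.90121c.
That velocity, transformed to the rest frame of the base station: (0.90121+0.429)/(1+0.90121·0.429) = 1.33021/1.38661909 = 0.95932c.

0.9593c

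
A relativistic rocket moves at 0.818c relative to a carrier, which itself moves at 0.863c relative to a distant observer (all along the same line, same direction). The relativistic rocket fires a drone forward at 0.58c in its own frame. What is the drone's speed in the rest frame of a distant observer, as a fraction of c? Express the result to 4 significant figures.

Apply u = (u'+v)/(1+u'v) twice. Drone in the carrier frame: (0.58+0.818)/(1+0.58·0.818) = 1.398/1.47444 = 0.94816c.
That velocity, transformed to the rest frame of a distant observer: (0.94816+0.863)/(1+0.94816·0.863) = 1.81116/1.81826208 = 0.99609c.

0.9961c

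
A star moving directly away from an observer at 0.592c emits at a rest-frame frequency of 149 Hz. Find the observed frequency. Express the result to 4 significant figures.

75.43 Hz

Relativistic Doppler (source moving away): f_obs = f_src · √((1−β)/(1+β)).
With β = 0.592: factor = √(0.408/1.592) = 0.50624.
f_obs = 149 × 0.50624 = 75.43 Hz.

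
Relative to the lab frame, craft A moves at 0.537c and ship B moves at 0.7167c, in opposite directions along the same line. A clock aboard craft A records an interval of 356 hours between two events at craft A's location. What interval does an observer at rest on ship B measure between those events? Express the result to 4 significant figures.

Speed of craft A in ship B's frame: u = (v_A + v_B)/(1 + v_A v_B/c²) = (0.537 + 0.7167)/(1 + 0.537×0.7167) = 1.2537/1.3848679 = 0.90528; |u| = 0.90528c.
γ for this relative speed: γ = 1/√(1 − 0.819532) = 2.354.
The clock on craft A records proper time, so ship B measures Δt = γΔτ = 2.354 × 356 = 838.0 hours.

838.0 hours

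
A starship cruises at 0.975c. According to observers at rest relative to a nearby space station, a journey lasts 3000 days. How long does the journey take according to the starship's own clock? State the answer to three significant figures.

Lorentz factor: γ = (1 − 0.950625)^(−1/2) = 4.5004.
The moving clock records proper time: Δτ = Δt/γ = 3000/4.5004 = 667 days.

667 days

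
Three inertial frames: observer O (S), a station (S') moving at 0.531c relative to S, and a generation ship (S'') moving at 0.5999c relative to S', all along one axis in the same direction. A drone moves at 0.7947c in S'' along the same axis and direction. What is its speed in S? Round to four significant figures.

Compose velocities in two stages. Stage 1 (into S'): u₁ = (0.7947+0.5999)/(1+0.7947×0.5999) = 0.94438.
Stage 2 (into S): u = (0.94438+0.531)/(1+0.94438×0.531) = 0.98263, so the speed is 0.9826c.

0.9826c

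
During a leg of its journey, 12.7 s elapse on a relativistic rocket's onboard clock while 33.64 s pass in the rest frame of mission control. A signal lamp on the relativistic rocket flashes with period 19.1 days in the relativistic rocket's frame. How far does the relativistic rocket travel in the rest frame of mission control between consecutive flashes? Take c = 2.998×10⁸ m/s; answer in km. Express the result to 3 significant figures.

1.21×10^12 km

The time-dilation ratio gives γ = 33.64/12.7 = 2.64882.
β = √(1 − 1/γ²) = 0.926. Lab-frame period = γτ = 2.64882×19.1 days = 50.592 days. Distance = βc × γτ = 0.926 × 2.998×10⁸ m/s × 4371148.8 s = 1.2135×10^15 m = 1.21×10^12 km.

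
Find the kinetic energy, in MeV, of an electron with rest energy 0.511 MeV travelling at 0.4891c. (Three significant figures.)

0.0749 MeV

Lorentz factor: γ = (1 − 0.23921881)^(−1/2) = 1.14649.
Kinetic energy: K = (γ − 1)mc² = (1.14649 − 1) × 0.511 MeV = 0.14649 × 0.511 = 0.0749 MeV.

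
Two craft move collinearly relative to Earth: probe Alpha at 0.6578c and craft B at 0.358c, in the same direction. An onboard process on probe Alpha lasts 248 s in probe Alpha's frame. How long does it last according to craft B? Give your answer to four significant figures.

The velocity of probe Alpha relative to craft B is (0.6578 − 0.358)c / (1 − 0.6578×0.358) = 0.39215c; relative speed 0.39215c.
At |u| = 0.39215c, γ = (1 − 0.153782)^(−1/2) = 1.0871.
Probe Alpha's interval is proper; time dilation gives Δt_B = γΔτ = 1.0871 × 248 s = 269.6 s.

269.6 s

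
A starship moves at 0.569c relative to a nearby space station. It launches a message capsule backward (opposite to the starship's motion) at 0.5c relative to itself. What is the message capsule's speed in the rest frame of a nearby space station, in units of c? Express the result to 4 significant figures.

Relativistic velocity addition: u = (u' + v)/(1 + u'v/c²), with u' = −0.5c and v = 0.569c.
Numerator: −0.5 + 0.569 = 0.069. Denominator: 1 + (−0.5)(0.569) = 0.7155.
u = 0.069/0.7155 = 0.096436, so the speed is 0.09644c.

0.09644c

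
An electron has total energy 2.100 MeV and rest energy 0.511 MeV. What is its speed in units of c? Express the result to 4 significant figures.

Total energy E = γmc² gives γ = 2.100/0.511 = 4.1096.
Hence β = √(1 − 1/γ²) = √(1 − 0.0592108) = √0.9407892 = 0.9699.

0.9699c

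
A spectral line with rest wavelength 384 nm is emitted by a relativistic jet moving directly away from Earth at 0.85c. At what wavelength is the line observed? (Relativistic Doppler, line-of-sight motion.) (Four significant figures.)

Relativistic Doppler for wavelength: λ_obs = λ_src · √((1+β)/(1−β)).
With β = 0.85: factor = √(1.85/0.15) = 3.5119.
λ_obs = 384 × 3.5119 = 1349 nm.

1349 nm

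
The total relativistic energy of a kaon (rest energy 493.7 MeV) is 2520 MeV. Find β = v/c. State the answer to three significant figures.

Total energy E = γmc² gives γ = 2520/493.7 = 5.1043.
Hence β = √(1 − 1/γ²) = √(1 − 0.038382) = √0.961618 = 0.981.

0.981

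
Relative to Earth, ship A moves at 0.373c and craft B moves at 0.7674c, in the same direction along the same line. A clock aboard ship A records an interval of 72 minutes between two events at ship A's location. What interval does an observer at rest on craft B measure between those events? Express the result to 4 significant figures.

86.39 minutes

Speed of ship A in craft B's frame: u = (v_A − v_B)/(1 − v_A v_B/c²) = (0.373 − 0.7674)/(1 − 0.373×0.7674) = −0.3944/0.7137598 = −0.55257; |u| = 0.55257c.
At |u| = 0.55257c, γ = (1 − 0.305334)^(−1/2) = 1.1998.
The clock on ship A records proper time, so craft B measures Δt = γΔτ = 1.1998 × 72 = 86.39 minutes.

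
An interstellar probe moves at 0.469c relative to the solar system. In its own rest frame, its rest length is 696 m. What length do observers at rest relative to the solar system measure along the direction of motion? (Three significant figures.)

615 m

β² = 0.219961, so γ = 1/√0.780039 = 1.1322.
Along the direction of motion the measured length is L₀/γ = 696/1.1322 = 615 m.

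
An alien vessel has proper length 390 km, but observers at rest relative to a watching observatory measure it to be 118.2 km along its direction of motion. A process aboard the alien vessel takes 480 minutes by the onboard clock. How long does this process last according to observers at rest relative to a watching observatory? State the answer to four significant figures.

1584 minutes

γ = L₀/L = 390/118.2 = 3.29949.
Δt = γΔτ = 3.29949 × 480 = 1584 minutes.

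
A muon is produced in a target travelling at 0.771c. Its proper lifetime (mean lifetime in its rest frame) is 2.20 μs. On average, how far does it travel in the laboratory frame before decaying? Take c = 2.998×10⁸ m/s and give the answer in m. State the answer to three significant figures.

Lorentz factor: γ = (1 − 0.594441)^(−1/2) = 1.5703.
Lab-frame lifetime: Δt = γτ = 1.5703 × 2.20 μs = 3.4547 μs.
Distance: d = vΔt = 0.771 × 2.998×10⁸ m/s × 3.4547×10^-6 s = 799 m.

799 m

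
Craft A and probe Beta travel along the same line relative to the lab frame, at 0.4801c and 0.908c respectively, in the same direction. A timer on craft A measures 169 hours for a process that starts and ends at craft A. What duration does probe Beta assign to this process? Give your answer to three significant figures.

259 hours

The velocity of craft A relative to probe Beta is (0.4801 − 0.908)c / (1 − 0.4801×0.908) = −0.75859c; relative speed 0.75859c.
γ for this relative speed: γ = 1/√(1 − 0.575459) = 1.5348.
Craft A's interval is proper; time dilation gives Δt_B = γΔτ = 1.5348 × 169 hours = 259 hours.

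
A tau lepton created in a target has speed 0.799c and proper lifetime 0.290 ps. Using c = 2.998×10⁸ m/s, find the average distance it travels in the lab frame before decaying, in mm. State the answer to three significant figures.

β² = 0.638401, so γ = 1/√0.361599 = 1.663.
Lab-frame lifetime: Δt = γτ = 1.663 × 0.290 ps = 0.48227 ps.
Distance: d = vΔt = 0.799 × 2.998×10⁸ m/s × 4.8227×10^-13 s = 1.16×10^-4 m = 0.116 mm.

0.116 mm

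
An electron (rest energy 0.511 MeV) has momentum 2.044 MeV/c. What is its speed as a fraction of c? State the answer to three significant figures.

pc/(mc²) = 2.044/0.511 = 4 = βγ = β/√(1−β²).
So β² = x²/(1 + x²) with x = 4: x² = 16, β² = 16/17 = 0.941176, β = 0.970.

0.970c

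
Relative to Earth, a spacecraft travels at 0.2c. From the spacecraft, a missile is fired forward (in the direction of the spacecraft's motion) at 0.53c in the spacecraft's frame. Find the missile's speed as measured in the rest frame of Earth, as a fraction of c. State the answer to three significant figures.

0.660c

Relativistic velocity addition: u = (u' + v)/(1 + u'v/c²), with u' = 0.53c and v = 0.2c.
Numerator: 0.53 + 0.2 = 0.73. Denominator: 1 + (0.53)(0.2) = 1.106.
u = 0.73/1.106 = 0.66004, so the speed is 0.660c.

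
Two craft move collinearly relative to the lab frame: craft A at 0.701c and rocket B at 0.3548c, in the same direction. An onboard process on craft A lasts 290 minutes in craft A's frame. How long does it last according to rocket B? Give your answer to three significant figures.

327 minutes

The velocity of craft A relative to rocket B is (0.701 − 0.3548)c / (1 − 0.701×0.3548) = 0.46081c; relative speed 0.46081c.
γ for this relative speed: γ = 1/√(1 − 0.212346) = 1.1268.
Craft A's interval is proper; time dilation gives Δt_B = γΔτ = 1.1268 × 290 minutes = 327 minutes.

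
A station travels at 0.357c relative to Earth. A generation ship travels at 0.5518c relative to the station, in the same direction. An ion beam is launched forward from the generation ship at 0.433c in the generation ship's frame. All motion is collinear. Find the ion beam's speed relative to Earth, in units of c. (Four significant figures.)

0.8973c

First combine the ion beam and generation ship (S''→S'): u₁ = (0.433 + 0.5518)/(1 + 0.433×0.5518) = 0.9848/1.2389294 = 0.79488.
Then combine with the station (S'→S): u = (0.79488 + 0.357)/(1 + 0.79488×0.357) = 1.15188/1.28377216 = 0.89726.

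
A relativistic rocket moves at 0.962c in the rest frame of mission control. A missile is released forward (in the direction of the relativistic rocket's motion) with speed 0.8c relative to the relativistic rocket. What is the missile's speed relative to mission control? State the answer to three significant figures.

Relativistic velocity addition: u = (u' + v)/(1 + u'v/c²), with u' = 0.8c and v = 0.962c.
Numerator: 0.8 + 0.962 = 1.762. Denominator: 1 + (0.8)(0.962) = 1.7696.
u = 1.762/1.7696 = 0.99571, so the speed is 0.996c.

0.996c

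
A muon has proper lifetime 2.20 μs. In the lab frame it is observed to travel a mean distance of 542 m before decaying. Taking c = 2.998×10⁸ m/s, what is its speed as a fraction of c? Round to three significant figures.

Let x = d/(cτ) = 542.0 m / (2.998×10⁸ m/s × 2.200×10^-6 s) = 0.82176. Since d = βγcτ, x = βγ = β/√(1−β²).
Solving: β² = x²/(1+x²) = 0.675289/1.675289 = 0.403088, so β = 0.635.

0.635c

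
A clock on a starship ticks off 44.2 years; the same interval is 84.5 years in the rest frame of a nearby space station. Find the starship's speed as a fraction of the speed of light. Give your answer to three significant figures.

0.852c

γ = Δt/Δτ = 84.5/44.2 = 1.9118.
β = √(1 − 1/γ²) = √(1 − 0.273599) = √0.726401 = 0.852.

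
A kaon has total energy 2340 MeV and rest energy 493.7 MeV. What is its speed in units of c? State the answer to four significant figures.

0.9775c

Total energy E = γmc² gives γ = 2340/493.7 = 4.7397.
Hence β = √(1 − 1/γ²) = √(1 − 0.0445142) = √0.9554858 = 0.9775.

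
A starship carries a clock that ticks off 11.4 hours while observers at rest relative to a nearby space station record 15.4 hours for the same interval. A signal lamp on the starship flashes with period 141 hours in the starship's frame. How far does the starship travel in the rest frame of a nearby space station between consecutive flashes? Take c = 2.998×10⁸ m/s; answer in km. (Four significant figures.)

From Δt = γΔτ: γ = 15.4/11.4 = 1.35088.
β = √(1 − 1/γ²) = 0.67232. Lab-frame period = γτ = 1.35088×141 hours = 190.47 hours. Distance = βc × γτ = 0.67232 × 2.998×10⁸ m/s × 685692 s = 1.3821×10^14 m = 1.382×10^11 km.

1.382×10^11 km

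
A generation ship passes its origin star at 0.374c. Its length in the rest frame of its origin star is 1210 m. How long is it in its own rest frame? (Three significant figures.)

With β = 0.374, γ = 1/√(1 − 0.374²) = 1/√0.860124 = 1.0783.
Proper length: L₀ = γ·L = 1.0783 × 1210 = 1300 m.

1300 m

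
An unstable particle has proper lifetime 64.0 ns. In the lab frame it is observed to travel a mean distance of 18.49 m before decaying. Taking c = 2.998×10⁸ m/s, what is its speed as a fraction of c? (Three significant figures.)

0.694c

Lab distance = (lab lifetime)·v = γτ·βc, so βγ = d/(cτ) = 18.49/(2.998×10⁸ × 6.400×10^-8) = 0.96366.
With βγ = 0.96366: γ² = 1 + (βγ)² = 1.928641, and β = (βγ)/γ = 0.96366/1.38876 = 0.694.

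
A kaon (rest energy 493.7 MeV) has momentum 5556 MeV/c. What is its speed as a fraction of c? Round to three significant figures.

0.996c

βγ = pc/(mc²) = 5556/493.7 = 11.254.
Since γ² = 1 + (βγ)² = 127.653, γ = √127.653 = 11.2984, and β = (βγ)/γ = 11.254/11.2984 = 0.996.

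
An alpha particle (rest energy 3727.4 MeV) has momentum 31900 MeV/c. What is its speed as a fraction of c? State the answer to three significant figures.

pc/(mc²) = 31900/3727.4 = 8.5582 = βγ = β/√(1−β²).
So β² = x²/(1 + x²) with x = 8.5582: x² = 73.2428, β² = 73.2428/74.2428 = 0.986531, β = 0.993.

0.993c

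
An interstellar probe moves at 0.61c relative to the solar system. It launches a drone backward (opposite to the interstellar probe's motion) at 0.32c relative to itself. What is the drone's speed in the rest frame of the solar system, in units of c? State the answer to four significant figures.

0.3603c

Relativistic velocity addition: u = (u' + v)/(1 + u'v/c²), with u' = −0.32c and v = 0.61c.
Numerator: −0.32 + 0.61 = 0.29. Denominator: 1 + (−0.32)(0.61) = 0.8048.
u = 0.29/0.8048 = 0.36034, so the speed is 0.3603c.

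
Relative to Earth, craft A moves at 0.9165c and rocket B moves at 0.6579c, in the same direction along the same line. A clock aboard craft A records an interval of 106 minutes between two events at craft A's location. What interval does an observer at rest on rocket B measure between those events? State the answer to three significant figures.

Speed of craft A in rocket B's frame: u = (v_A − v_B)/(1 − v_A v_B/c²) = (0.9165 − 0.6579)/(1 − 0.9165×0.6579) = 0.2586/0.39703465 = 0.65133; |u| = 0.65133c.
At |u| = 0.65133c, γ = (1 − 0.424231)^(−1/2) = 1.3179.
Craft A's interval is proper; time dilation gives Δt_B = γΔτ = 1.3179 × 106 minutes = 140 minutes.

140 minutes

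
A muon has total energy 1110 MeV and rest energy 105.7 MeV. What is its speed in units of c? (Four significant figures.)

0.9955c

γ = E/(mc²) = 1110/105.7 = 10.501.
β = √(1 − 1/γ²) = √(1 − 0.00906857) = √0.99093143 = 0.9955.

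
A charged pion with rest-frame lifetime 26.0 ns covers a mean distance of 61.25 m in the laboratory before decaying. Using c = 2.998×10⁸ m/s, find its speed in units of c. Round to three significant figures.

0.992c

d = βγcτ ⇒ βγ = d/(cτ) = 61.25 m / (7.7948 m) = 7.8578.
β = (βγ)/√(1+(βγ)²) = 7.8578/√62.745 = 0.992.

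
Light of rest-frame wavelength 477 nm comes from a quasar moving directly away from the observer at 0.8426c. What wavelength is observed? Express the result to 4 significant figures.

1632 nm

Relativistic Doppler for wavelength: λ_obs = λ_src · √((1+β)/(1−β)).
With β = 0.8426: factor = √(1.8426/0.1574) = 3.4215.
λ_obs = 477 × 3.4215 = 1632 nm.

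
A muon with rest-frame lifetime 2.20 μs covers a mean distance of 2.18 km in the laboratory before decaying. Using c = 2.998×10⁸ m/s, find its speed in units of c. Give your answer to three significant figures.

Lab distance = (lab lifetime)·v = γτ·βc, so βγ = d/(cτ) = 2180/(2.998×10⁸ × 2.200×10^-6) = 3.3052.
With βγ = 3.3052: γ² = 1 + (βγ)² = 11.9243, and β = (βγ)/γ = 3.3052/3.45316 = 0.957.

0.957c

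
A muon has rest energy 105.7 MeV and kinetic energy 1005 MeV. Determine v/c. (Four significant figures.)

0.9955

K = (γ−1)mc², so γ = 1 + 1005/105.7 = 10.508.
Then v/c = √(1 − γ⁻²) = √(1 − 0.00905649) = √0.99094351 = 0.9955.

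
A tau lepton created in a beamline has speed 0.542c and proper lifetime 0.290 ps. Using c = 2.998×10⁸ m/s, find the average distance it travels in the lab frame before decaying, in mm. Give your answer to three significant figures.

0.0561 mm

Lorentz factor: γ = (1 − 0.293764)^(−1/2) = 1.1899.
Lab-frame lifetime: Δt = γτ = 1.1899 × 0.290 ps = 0.34507 ps.
Distance: d = vΔt = 0.542 × 2.998×10⁸ m/s × 3.4507×10^-13 s = 5.61×10^-5 m = 0.0561 mm.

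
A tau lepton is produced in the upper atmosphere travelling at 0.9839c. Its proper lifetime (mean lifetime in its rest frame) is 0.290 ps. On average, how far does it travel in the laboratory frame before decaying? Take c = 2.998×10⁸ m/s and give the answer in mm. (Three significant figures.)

0.479 mm

γ = 1/√(1 − β²) = 1/√(1 − 0.96805921) = 1/√0.03194079 = 1/0.17872 = 5.5953.
Lab-frame lifetime: Δt = γτ = 5.5953 × 0.290 ps = 1.6226 ps.
Distance: d = vΔt = 0.9839 × 2.998×10⁸ m/s × 1.6226×10^-12 s = 4.79×10^-4 m = 0.479 mm.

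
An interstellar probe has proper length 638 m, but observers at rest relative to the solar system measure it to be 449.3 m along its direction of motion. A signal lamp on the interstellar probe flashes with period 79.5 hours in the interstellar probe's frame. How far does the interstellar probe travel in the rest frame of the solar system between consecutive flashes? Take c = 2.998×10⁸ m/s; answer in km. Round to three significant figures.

Length contraction gives γ = L₀/L = 638/449.3 = 1.41999.
β = √(1 − 1/γ²) = 0.70997. Lab-frame period = γτ = 1.41999×79.5 hours = 112.89 hours. Distance = βc × γτ = 0.70997 × 2.998×10⁸ m/s × 406404 s = 8.6503×10^13 m = 8.65×10^10 km.

8.65×10^10 km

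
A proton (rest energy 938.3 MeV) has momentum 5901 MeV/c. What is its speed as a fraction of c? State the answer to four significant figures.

pc/(mc²) = 5901/938.3 = 6.289 = βγ = β/√(1−β²).
So β² = x²/(1 + x²) with x = 6.289: x² = 39.5515, β² = 39.5515/40.5515 = 0.97534, β = 0.9876.

0.9876c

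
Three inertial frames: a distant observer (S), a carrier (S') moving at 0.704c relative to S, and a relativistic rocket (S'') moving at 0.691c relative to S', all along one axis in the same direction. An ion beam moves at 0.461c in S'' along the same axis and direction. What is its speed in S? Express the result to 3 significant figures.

First combine the ion beam and relativistic rocket (S''→S'): u₁ = (0.461 + 0.691)/(1 + 0.461×0.691) = 1.152/1.318551 = 0.87369.
Then combine with the carrier (S'→S): u = (0.87369 + 0.704)/(1 + 0.87369×0.704) = 1.57769/1.61507776 = 0.97685.

0.977c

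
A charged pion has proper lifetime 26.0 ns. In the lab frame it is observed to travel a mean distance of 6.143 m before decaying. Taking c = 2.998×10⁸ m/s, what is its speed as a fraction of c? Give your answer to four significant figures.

0.6190c

d = βγcτ ⇒ βγ = d/(cτ) = 6.143 m / (7.7948 m) = 0.78809.
β = (βγ)/√(1+(βγ)²) = 0.78809/√1.621086 = 0.6190.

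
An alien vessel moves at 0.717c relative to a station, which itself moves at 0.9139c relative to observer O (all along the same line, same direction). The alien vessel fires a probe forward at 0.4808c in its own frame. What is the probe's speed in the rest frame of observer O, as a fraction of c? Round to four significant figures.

Apply u = (u'+v)/(1+u'v) twice. Probe in the station frame: (0.4808+0.717)/(1+0.4808·0.717) = 1.1978/1.3447336 = 0.89073c.
That velocity, transformed to the rest frame of observer O: (0.89073+0.9139)/(1+0.89073·0.9139) = 1.80463/1.814038147 = 0.99481c.

0.9948c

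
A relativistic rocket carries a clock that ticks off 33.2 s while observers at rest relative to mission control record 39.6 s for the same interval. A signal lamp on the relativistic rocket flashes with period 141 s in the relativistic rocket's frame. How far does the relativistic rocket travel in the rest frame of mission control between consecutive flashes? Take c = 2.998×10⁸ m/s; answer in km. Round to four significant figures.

From Δt = γΔτ: γ = 39.6/33.2 = 1.19277.
β = √(1 − 1/γ²) = 0.54508. Lab-frame period = γτ = 1.19277×141 s = 168.18 s. Distance = βc × γτ = 0.54508 × 2.998×10⁸ m/s × 168.18 s = 2.7483×10^10 m = 2.748×10^7 km.

2.748×10^7 km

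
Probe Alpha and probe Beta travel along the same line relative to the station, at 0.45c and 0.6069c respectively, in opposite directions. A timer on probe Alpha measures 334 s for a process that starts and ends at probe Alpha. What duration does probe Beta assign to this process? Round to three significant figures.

Transform probe Alpha's velocity into probe Beta's frame: (0.45 + 0.6069)/(1 + 0.45·0.6069) = 1.0569/1.273105, so the relative speed is 0.83018c.
At |u| = 0.83018c, γ = (1 − 0.689199)^(−1/2) = 1.7937.
Probe Alpha's interval is proper; time dilation gives Δt_B = γΔτ = 1.7937 × 334 s = 599 s.

599 s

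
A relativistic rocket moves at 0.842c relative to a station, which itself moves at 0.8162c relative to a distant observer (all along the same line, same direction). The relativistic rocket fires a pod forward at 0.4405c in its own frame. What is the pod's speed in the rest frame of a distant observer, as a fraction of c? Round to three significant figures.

Compose velocities in two stages. Stage 1 (into S'): u₁ = (0.4405+0.842)/(1+0.4405×0.842) = 0.93552.
Stage 2 (into S): u = (0.93552+0.8162)/(1+0.93552×0.8162) = 0.99328, so the speed is 0.993c.

0.993c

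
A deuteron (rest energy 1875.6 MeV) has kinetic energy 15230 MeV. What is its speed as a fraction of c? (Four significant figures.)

0.9940c

γ = 1 + K/(mc²) = 1 + 15230/1875.6 = 9.1201.
β = √(1 − 1/γ²) = √(1 − 0.0120227) = √0.9879773 = 0.9940.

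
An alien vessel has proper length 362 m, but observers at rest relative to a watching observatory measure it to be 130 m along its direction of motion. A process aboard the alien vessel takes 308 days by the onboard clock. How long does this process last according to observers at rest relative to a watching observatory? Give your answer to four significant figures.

γ = L₀/L = 362/130 = 2.78462.
Δt = γΔτ = 2.78462 × 308 = 857.7 days.

857.7 days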